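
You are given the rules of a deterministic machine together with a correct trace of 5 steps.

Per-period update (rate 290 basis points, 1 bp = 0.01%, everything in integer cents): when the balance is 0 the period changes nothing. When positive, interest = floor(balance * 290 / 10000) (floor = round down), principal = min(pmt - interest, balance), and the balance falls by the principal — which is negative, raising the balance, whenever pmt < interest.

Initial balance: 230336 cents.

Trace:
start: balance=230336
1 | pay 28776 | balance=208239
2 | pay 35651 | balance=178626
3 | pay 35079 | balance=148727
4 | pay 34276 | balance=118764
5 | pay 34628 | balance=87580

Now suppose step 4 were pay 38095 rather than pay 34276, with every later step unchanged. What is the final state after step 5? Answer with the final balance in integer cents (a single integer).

83650

(re-executing from step 4 with the substitution; state before step 4: balance=148727)
4 | pay 38095 | balance=114945
5 | pay 34628 | balance=83650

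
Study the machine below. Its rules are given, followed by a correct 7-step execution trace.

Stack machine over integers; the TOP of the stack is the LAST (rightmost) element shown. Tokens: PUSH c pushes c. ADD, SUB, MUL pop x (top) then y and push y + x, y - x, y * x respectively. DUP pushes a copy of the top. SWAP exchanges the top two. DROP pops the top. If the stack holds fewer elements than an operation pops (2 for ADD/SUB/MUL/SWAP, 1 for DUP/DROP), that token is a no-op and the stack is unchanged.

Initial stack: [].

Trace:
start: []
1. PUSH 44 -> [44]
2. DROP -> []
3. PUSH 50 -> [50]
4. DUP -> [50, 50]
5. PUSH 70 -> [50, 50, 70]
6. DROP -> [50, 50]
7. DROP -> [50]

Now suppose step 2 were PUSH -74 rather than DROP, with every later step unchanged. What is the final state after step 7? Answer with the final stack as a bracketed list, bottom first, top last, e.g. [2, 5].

(re-executing from step 2 with the substitution; state before step 2: [44])
2. PUSH -74 -> [44, -74]
3. PUSH 50 -> [44, -74, 50]
4. DUP -> [44, -74, 50, 50]
5. PUSH 70 -> [44, -74, 50, 50, 70]
6. DROP -> [44, -74, 50, 50]
7. DROP -> [44, -74, 50]

[44, -74, 50]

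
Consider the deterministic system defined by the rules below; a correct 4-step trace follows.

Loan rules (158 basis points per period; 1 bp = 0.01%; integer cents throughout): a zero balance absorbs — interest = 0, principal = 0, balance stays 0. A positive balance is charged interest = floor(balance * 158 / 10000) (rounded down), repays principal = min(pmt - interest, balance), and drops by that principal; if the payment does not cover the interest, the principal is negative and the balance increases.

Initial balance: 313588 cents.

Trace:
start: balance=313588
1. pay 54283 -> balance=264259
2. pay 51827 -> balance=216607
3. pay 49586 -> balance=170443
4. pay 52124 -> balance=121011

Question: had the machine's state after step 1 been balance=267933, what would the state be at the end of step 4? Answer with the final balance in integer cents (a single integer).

state after step 1 := balance=267933
2. pay 51827 -> balance=220339
3. pay 49586 -> balance=174234
4. pay 52124 -> balance=124862

124862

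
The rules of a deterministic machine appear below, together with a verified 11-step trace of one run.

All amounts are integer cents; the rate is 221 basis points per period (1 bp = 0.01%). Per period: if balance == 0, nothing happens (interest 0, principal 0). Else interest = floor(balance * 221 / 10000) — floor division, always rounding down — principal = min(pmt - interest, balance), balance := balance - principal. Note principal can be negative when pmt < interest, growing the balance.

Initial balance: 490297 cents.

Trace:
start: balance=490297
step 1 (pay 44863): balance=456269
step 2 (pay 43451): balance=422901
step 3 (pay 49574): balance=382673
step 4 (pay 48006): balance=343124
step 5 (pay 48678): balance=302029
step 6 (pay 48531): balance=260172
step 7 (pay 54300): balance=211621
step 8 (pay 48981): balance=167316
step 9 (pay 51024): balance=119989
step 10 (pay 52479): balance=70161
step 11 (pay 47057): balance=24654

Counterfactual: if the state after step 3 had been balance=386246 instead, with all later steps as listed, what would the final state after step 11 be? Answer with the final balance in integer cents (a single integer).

28911

state after step 3 := balance=386246
step 4 (pay 48006): balance=346776
step 5 (pay 48678): balance=305761
step 6 (pay 48531): balance=263987
step 7 (pay 54300): balance=215521
step 8 (pay 48981): balance=171303
step 9 (pay 51024): balance=124064
step 10 (pay 52479): balance=74326
step 11 (pay 47057): balance=28911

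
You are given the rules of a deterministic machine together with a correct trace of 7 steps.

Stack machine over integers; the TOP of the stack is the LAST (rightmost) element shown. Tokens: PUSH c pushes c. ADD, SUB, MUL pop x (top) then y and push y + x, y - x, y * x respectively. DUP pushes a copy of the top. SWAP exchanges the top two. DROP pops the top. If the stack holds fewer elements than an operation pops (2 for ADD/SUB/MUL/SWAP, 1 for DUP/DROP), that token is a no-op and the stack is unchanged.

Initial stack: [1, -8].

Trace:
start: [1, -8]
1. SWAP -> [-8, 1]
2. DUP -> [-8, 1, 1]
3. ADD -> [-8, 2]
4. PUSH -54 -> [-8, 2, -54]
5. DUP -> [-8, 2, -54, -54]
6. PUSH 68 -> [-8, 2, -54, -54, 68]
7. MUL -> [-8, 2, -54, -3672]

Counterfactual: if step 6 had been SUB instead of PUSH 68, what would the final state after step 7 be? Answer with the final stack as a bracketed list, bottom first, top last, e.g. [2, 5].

(re-executing from step 6 with the substitution; state before step 6: [-8, 2, -54, -54])
6. SUB -> [-8, 2, 0]
7. MUL -> [-8, 0]

[-8, 0]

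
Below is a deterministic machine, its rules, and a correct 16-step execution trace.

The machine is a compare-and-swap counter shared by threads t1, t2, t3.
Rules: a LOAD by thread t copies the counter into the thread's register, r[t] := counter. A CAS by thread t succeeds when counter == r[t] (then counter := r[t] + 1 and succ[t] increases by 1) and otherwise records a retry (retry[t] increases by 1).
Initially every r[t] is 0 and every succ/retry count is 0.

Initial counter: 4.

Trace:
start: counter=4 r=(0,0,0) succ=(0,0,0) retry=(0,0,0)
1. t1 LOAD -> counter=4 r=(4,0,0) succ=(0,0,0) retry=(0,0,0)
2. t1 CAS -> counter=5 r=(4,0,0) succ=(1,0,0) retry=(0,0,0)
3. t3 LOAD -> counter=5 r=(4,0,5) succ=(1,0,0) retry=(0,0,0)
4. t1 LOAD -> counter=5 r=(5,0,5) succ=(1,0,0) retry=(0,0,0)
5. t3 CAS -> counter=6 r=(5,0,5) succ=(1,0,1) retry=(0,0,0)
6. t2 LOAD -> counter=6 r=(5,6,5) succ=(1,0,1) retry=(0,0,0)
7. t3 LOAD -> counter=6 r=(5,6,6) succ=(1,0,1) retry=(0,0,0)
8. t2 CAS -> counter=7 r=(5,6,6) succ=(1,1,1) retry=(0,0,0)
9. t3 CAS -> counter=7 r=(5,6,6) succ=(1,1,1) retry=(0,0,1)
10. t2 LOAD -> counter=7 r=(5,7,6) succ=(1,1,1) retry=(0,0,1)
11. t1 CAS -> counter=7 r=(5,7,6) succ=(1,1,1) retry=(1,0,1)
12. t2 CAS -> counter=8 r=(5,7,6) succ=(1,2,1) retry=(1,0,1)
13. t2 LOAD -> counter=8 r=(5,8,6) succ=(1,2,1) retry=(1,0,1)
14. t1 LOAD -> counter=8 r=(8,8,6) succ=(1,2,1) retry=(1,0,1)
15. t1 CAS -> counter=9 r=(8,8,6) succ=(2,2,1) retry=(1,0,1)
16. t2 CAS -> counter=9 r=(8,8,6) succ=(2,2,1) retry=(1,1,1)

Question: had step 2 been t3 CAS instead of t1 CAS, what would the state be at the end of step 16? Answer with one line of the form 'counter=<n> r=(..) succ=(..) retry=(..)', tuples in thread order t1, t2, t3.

counter=8 r=(7,7,5) succ=(1,2,1) retry=(1,1,2)

(re-executing from step 2 with the substitution; state before step 2: counter=4 r=(4,0,0) succ=(0,0,0) retry=(0,0,0))
2. t3 CAS -> counter=4 r=(4,0,0) succ=(0,0,0) retry=(0,0,1)
3. t3 LOAD -> counter=4 r=(4,0,4) succ=(0,0,0) retry=(0,0,1)
4. t1 LOAD -> counter=4 r=(4,0,4) succ=(0,0,0) retry=(0,0,1)
5. t3 CAS -> counter=5 r=(4,0,4) succ=(0,0,1) retry=(0,0,1)
6. t2 LOAD -> counter=5 r=(4,5,4) succ=(0,0,1) retry=(0,0,1)
7. t3 LOAD -> counter=5 r=(4,5,5) succ=(0,0,1) retry=(0,0,1)
8. t2 CAS -> counter=6 r=(4,5,5) succ=(0,1,1) retry=(0,0,1)
9. t3 CAS -> counter=6 r=(4,5,5) succ=(0,1,1) retry=(0,0,2)
10. t2 LOAD -> counter=6 r=(4,6,5) succ=(0,1,1) retry=(0,0,2)
11. t1 CAS -> counter=6 r=(4,6,5) succ=(0,1,1) retry=(1,0,2)
12. t2 CAS -> counter=7 r=(4,6,5) succ=(0,2,1) retry=(1,0,2)
13. t2 LOAD -> counter=7 r=(4,7,5) succ=(0,2,1) retry=(1,0,2)
14. t1 LOAD -> counter=7 r=(7,7,5) succ=(0,2,1) retry=(1,0,2)
15. t1 CAS -> counter=8 r=(7,7,5) succ=(1,2,1) retry=(1,0,2)
16. t2 CAS -> counter=8 r=(7,7,5) succ=(1,2,1) retry=(1,1,2)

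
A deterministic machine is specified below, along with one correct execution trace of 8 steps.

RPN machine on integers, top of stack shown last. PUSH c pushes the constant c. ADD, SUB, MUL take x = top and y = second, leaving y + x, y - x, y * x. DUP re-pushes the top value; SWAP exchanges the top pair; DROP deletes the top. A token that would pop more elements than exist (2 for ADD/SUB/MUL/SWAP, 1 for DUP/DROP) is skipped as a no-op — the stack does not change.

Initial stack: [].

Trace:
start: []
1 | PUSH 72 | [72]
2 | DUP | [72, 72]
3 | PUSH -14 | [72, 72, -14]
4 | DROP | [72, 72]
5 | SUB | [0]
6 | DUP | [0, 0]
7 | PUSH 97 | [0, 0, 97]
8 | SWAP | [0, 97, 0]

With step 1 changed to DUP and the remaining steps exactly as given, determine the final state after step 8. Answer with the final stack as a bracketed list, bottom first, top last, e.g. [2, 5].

[97]

(re-executing from step 1 with the substitution; state before step 1: [])
1 | DUP | []
2 | DUP | []
3 | PUSH -14 | [-14]
4 | DROP | []
5 | SUB | []
6 | DUP | []
7 | PUSH 97 | [97]
8 | SWAP | [97]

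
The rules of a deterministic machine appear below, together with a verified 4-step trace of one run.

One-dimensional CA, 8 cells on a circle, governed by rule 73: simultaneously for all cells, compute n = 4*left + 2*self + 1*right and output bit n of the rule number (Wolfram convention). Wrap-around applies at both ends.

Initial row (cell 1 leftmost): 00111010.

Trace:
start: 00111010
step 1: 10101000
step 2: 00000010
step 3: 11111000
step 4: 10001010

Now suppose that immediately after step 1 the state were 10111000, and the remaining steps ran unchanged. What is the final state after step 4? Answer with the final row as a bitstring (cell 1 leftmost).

state after step 1 := 10111000
step 2: 00101010
step 3: 10000000
step 4: 00111110

00111110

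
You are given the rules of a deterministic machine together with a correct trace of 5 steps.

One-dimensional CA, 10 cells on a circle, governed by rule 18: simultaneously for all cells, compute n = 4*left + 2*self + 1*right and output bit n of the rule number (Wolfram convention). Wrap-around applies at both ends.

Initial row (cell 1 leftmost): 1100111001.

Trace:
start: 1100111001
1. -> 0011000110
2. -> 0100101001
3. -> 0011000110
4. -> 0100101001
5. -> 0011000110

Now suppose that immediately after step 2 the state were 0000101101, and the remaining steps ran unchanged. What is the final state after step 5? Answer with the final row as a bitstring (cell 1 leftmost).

state after step 2 := 0000101101
3. -> 1001000000
4. -> 0110100001
5. -> 0000010010

0000010010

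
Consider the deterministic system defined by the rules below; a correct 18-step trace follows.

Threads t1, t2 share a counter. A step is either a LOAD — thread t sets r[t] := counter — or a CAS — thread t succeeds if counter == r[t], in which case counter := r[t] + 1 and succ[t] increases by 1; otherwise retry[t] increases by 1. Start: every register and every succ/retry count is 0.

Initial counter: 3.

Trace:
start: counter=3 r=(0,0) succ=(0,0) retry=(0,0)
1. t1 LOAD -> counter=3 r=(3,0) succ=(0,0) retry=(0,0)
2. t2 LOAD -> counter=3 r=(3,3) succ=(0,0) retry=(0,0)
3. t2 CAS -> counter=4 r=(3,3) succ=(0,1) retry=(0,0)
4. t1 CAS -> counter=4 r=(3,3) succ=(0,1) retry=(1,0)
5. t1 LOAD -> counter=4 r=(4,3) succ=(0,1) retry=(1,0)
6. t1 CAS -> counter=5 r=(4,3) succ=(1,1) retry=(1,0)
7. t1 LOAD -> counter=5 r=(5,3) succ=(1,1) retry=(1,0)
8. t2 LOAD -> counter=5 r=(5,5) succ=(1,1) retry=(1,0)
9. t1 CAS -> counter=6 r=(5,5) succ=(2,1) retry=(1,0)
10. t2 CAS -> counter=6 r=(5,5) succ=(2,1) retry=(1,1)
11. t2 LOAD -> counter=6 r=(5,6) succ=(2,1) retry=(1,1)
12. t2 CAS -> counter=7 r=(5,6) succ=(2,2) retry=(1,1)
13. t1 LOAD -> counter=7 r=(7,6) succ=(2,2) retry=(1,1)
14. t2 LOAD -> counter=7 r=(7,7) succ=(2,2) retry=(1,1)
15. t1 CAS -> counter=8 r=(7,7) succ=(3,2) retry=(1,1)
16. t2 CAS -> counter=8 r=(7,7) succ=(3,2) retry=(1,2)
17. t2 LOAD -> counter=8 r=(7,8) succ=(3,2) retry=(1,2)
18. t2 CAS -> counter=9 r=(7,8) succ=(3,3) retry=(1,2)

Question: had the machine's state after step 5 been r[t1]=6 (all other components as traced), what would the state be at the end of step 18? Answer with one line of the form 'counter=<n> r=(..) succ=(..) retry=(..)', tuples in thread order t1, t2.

state after step 5 := counter=4 r=(6,3) succ=(0,1) retry=(1,0)
6. t1 CAS -> counter=4 r=(6,3) succ=(0,1) retry=(2,0)
7. t1 LOAD -> counter=4 r=(4,3) succ=(0,1) retry=(2,0)
8. t2 LOAD -> counter=4 r=(4,4) succ=(0,1) retry=(2,0)
9. t1 CAS -> counter=5 r=(4,4) succ=(1,1) retry=(2,0)
10. t2 CAS -> counter=5 r=(4,4) succ=(1,1) retry=(2,1)
11. t2 LOAD -> counter=5 r=(4,5) succ=(1,1) retry=(2,1)
12. t2 CAS -> counter=6 r=(4,5) succ=(1,2) retry=(2,1)
13. t1 LOAD -> counter=6 r=(6,5) succ=(1,2) retry=(2,1)
14. t2 LOAD -> counter=6 r=(6,6) succ=(1,2) retry=(2,1)
15. t1 CAS -> counter=7 r=(6,6) succ=(2,2) retry=(2,1)
16. t2 CAS -> counter=7 r=(6,6) succ=(2,2) retry=(2,2)
17. t2 LOAD -> counter=7 r=(6,7) succ=(2,2) retry=(2,2)
18. t2 CAS -> counter=8 r=(6,7) succ=(2,3) retry=(2,2)

counter=8 r=(6,7) succ=(2,3) retry=(2,2)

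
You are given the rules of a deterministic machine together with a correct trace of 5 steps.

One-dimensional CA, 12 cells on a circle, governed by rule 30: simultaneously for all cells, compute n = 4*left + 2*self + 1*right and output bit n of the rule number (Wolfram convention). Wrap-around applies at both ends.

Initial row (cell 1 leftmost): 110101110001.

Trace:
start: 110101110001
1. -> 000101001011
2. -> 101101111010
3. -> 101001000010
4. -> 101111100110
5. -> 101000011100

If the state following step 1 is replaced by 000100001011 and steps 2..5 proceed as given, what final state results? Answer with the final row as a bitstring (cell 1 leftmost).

state after step 1 := 000100001011
2. -> 101110011010
3. -> 101001110010
4. -> 101111001110
5. -> 101000111000

101000111000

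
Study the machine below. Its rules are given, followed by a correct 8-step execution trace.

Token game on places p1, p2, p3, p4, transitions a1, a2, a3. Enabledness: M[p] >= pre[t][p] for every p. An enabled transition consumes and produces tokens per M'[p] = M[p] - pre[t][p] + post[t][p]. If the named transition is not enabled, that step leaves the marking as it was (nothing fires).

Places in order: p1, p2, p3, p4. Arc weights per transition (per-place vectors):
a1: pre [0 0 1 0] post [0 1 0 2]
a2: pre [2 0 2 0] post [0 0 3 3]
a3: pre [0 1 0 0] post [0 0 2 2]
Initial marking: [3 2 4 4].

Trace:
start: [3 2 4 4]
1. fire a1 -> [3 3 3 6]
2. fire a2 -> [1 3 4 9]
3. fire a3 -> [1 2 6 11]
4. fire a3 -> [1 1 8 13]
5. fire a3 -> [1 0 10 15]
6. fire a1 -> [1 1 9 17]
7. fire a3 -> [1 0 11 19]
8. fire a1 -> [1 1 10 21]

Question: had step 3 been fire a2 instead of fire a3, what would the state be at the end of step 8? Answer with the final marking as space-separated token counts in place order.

(re-executing from step 3 with the substitution; state before step 3: [1 3 4 9])
3. fire a2 -> [1 3 4 9]
4. fire a3 -> [1 2 6 11]
5. fire a3 -> [1 1 8 13]
6. fire a1 -> [1 2 7 15]
7. fire a3 -> [1 1 9 17]
8. fire a1 -> [1 2 8 19]

1 2 8 19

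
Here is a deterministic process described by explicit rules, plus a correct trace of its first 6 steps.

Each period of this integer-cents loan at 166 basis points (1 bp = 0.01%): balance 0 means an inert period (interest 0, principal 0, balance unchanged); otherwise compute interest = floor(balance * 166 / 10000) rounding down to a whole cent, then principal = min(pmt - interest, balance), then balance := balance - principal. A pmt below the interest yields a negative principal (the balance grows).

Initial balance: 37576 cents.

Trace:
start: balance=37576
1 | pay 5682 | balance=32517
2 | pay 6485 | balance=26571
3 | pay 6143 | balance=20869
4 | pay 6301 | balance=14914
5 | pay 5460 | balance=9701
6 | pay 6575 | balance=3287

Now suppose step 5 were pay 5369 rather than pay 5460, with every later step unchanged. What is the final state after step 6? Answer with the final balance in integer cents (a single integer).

(re-executing from step 5 with the substitution; state before step 5: balance=14914)
5 | pay 5369 | balance=9792
6 | pay 6575 | balance=3379

3379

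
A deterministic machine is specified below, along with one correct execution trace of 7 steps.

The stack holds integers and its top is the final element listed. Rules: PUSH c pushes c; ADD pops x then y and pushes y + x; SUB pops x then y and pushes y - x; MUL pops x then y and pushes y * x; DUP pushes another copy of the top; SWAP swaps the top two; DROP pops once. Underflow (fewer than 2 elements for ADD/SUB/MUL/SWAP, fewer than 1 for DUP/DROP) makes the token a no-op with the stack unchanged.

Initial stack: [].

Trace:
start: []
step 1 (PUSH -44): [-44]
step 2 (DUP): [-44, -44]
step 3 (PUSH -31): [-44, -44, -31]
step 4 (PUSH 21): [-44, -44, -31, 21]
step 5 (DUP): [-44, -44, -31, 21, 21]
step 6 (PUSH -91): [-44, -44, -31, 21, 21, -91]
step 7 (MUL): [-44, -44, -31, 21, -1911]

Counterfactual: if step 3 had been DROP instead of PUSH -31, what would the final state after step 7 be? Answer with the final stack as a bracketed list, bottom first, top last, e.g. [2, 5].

[-44, 21, -1911]

(re-executing from step 3 with the substitution; state before step 3: [-44, -44])
step 3 (DROP): [-44]
step 4 (PUSH 21): [-44, 21]
step 5 (DUP): [-44, 21, 21]
step 6 (PUSH -91): [-44, 21, 21, -91]
step 7 (MUL): [-44, 21, -1911]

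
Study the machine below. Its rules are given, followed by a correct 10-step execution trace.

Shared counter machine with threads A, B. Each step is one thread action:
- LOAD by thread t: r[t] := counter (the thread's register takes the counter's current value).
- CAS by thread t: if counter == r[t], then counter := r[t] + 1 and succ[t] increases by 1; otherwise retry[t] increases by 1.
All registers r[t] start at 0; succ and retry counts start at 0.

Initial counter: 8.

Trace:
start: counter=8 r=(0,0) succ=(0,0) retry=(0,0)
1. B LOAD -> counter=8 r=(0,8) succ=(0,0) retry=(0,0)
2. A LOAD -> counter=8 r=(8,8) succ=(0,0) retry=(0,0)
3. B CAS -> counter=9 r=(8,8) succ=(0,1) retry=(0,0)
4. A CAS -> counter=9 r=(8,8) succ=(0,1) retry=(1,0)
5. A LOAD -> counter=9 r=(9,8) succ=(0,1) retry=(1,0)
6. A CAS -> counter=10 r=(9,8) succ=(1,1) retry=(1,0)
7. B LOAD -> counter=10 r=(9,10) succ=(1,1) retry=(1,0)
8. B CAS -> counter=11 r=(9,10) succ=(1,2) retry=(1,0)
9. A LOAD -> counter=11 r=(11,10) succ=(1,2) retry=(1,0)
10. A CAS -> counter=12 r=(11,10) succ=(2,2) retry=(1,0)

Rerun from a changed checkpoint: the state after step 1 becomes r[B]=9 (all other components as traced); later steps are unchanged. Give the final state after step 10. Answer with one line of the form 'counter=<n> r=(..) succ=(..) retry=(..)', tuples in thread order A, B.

counter=12 r=(11,10) succ=(3,1) retry=(0,1)

state after step 1 := counter=8 r=(0,9) succ=(0,0) retry=(0,0)
2. A LOAD -> counter=8 r=(8,9) succ=(0,0) retry=(0,0)
3. B CAS -> counter=8 r=(8,9) succ=(0,0) retry=(0,1)
4. A CAS -> counter=9 r=(8,9) succ=(1,0) retry=(0,1)
5. A LOAD -> counter=9 r=(9,9) succ=(1,0) retry=(0,1)
6. A CAS -> counter=10 r=(9,9) succ=(2,0) retry=(0,1)
7. B LOAD -> counter=10 r=(9,10) succ=(2,0) retry=(0,1)
8. B CAS -> counter=11 r=(9,10) succ=(2,1) retry=(0,1)
9. A LOAD -> counter=11 r=(11,10) succ=(2,1) retry=(0,1)
10. A CAS -> counter=12 r=(11,10) succ=(3,1) retry=(0,1)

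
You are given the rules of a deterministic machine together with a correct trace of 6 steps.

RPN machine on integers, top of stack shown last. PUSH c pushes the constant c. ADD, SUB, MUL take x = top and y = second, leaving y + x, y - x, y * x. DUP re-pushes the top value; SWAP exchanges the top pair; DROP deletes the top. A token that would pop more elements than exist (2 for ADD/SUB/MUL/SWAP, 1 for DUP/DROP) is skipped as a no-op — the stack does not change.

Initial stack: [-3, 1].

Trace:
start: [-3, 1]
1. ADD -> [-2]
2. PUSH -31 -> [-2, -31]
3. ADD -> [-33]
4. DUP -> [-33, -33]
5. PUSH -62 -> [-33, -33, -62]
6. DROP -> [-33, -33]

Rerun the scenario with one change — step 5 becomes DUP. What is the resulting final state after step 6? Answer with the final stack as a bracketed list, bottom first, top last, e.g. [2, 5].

[-33, -33]

(re-executing from step 5 with the substitution; state before step 5: [-33, -33])
5. DUP -> [-33, -33, -33]
6. DROP -> [-33, -33]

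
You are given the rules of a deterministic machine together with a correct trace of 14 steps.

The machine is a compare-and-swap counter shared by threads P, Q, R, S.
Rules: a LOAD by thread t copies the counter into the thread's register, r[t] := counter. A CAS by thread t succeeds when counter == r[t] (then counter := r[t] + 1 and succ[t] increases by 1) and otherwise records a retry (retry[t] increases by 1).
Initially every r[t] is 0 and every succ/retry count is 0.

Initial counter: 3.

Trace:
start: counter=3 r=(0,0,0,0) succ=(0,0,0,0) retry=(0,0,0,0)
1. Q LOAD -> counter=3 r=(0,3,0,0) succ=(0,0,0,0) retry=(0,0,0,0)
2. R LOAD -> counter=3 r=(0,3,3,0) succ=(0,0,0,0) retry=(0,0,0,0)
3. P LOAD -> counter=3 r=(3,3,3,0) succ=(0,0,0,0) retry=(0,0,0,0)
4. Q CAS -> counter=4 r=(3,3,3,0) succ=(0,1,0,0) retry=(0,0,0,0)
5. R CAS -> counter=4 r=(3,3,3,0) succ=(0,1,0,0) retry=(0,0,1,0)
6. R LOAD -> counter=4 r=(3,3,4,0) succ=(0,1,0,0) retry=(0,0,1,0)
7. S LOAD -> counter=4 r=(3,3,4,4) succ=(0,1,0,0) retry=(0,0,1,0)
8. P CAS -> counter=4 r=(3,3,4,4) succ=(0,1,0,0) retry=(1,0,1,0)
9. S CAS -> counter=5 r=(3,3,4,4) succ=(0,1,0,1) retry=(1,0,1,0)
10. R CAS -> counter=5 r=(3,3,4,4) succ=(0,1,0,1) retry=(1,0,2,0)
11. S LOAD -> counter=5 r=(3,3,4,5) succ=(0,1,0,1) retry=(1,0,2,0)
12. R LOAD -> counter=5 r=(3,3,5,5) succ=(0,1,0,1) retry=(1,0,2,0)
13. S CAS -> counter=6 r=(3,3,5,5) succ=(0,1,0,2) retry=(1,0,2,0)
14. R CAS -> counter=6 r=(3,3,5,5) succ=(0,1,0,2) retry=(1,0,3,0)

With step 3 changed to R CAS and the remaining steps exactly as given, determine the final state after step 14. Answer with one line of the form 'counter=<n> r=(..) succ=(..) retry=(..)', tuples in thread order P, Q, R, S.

counter=6 r=(0,3,5,5) succ=(0,0,1,2) retry=(1,1,3,0)

(re-executing from step 3 with the substitution; state before step 3: counter=3 r=(0,3,3,0) succ=(0,0,0,0) retry=(0,0,0,0))
3. R CAS -> counter=4 r=(0,3,3,0) succ=(0,0,1,0) retry=(0,0,0,0)
4. Q CAS -> counter=4 r=(0,3,3,0) succ=(0,0,1,0) retry=(0,1,0,0)
5. R CAS -> counter=4 r=(0,3,3,0) succ=(0,0,1,0) retry=(0,1,1,0)
6. R LOAD -> counter=4 r=(0,3,4,0) succ=(0,0,1,0) retry=(0,1,1,0)
7. S LOAD -> counter=4 r=(0,3,4,4) succ=(0,0,1,0) retry=(0,1,1,0)
8. P CAS -> counter=4 r=(0,3,4,4) succ=(0,0,1,0) retry=(1,1,1,0)
9. S CAS -> counter=5 r=(0,3,4,4) succ=(0,0,1,1) retry=(1,1,1,0)
10. R CAS -> counter=5 r=(0,3,4,4) succ=(0,0,1,1) retry=(1,1,2,0)
11. S LOAD -> counter=5 r=(0,3,4,5) succ=(0,0,1,1) retry=(1,1,2,0)
12. R LOAD -> counter=5 r=(0,3,5,5) succ=(0,0,1,1) retry=(1,1,2,0)
13. S CAS -> counter=6 r=(0,3,5,5) succ=(0,0,1,2) retry=(1,1,2,0)
14. R CAS -> counter=6 r=(0,3,5,5) succ=(0,0,1,2) retry=(1,1,3,0)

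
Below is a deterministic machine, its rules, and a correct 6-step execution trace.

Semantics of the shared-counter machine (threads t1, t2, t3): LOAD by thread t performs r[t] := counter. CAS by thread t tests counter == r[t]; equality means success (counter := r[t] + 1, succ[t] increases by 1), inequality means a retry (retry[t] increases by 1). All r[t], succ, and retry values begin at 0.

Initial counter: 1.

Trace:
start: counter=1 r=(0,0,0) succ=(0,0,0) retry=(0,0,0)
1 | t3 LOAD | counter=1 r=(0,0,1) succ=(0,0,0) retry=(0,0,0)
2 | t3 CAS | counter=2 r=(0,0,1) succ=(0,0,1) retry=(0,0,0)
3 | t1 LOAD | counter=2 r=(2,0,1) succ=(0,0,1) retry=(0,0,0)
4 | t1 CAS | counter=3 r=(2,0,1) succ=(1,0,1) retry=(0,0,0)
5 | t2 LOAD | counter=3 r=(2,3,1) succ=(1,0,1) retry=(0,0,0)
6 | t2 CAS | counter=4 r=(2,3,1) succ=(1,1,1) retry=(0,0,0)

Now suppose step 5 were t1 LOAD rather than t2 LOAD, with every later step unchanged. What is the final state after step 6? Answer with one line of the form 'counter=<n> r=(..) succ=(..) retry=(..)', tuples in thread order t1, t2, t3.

(re-executing from step 5 with the substitution; state before step 5: counter=3 r=(2,0,1) succ=(1,0,1) retry=(0,0,0))
5 | t1 LOAD | counter=3 r=(3,0,1) succ=(1,0,1) retry=(0,0,0)
6 | t2 CAS | counter=3 r=(3,0,1) succ=(1,0,1) retry=(0,1,0)

counter=3 r=(3,0,1) succ=(1,0,1) retry=(0,1,0)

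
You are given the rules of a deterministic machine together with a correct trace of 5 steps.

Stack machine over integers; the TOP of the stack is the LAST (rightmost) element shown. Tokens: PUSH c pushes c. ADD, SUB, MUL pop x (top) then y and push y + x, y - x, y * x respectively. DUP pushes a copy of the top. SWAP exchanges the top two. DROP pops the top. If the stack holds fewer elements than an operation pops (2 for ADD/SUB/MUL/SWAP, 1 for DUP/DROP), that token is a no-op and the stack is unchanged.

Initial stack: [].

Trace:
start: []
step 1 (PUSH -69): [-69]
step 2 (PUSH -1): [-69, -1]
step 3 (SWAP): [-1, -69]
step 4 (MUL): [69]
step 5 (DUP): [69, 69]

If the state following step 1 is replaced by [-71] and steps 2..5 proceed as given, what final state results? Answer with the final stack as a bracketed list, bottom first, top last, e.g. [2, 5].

[71, 71]

state after step 1 := [-71]
step 2 (PUSH -1): [-71, -1]
step 3 (SWAP): [-1, -71]
step 4 (MUL): [71]
step 5 (DUP): [71, 71]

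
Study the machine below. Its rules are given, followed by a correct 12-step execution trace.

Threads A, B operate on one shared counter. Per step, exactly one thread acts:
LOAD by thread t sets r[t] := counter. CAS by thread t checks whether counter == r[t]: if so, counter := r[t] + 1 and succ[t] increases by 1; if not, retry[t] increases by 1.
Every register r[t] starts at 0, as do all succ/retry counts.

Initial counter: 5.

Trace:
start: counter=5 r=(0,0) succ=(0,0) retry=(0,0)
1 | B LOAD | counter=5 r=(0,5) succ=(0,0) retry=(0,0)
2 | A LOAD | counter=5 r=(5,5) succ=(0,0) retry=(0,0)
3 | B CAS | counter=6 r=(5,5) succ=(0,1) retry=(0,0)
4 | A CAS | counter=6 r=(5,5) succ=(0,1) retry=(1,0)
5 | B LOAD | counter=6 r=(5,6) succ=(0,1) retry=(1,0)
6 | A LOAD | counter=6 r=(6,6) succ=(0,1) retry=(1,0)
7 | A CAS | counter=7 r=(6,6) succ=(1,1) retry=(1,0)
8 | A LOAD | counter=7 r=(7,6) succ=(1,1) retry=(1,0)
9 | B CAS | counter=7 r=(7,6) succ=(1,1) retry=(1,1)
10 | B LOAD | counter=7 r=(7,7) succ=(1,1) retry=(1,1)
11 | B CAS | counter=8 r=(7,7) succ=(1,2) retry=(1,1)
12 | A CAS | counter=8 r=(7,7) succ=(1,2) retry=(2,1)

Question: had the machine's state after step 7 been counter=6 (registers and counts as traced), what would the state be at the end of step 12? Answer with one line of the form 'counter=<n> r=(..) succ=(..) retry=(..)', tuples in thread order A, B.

counter=8 r=(6,7) succ=(1,3) retry=(2,0)

state after step 7 := counter=6 r=(6,6) succ=(1,1) retry=(1,0)
8 | A LOAD | counter=6 r=(6,6) succ=(1,1) retry=(1,0)
9 | B CAS | counter=7 r=(6,6) succ=(1,2) retry=(1,0)
10 | B LOAD | counter=7 r=(6,7) succ=(1,2) retry=(1,0)
11 | B CAS | counter=8 r=(6,7) succ=(1,3) retry=(1,0)
12 | A CAS | counter=8 r=(6,7) succ=(1,3) retry=(2,0)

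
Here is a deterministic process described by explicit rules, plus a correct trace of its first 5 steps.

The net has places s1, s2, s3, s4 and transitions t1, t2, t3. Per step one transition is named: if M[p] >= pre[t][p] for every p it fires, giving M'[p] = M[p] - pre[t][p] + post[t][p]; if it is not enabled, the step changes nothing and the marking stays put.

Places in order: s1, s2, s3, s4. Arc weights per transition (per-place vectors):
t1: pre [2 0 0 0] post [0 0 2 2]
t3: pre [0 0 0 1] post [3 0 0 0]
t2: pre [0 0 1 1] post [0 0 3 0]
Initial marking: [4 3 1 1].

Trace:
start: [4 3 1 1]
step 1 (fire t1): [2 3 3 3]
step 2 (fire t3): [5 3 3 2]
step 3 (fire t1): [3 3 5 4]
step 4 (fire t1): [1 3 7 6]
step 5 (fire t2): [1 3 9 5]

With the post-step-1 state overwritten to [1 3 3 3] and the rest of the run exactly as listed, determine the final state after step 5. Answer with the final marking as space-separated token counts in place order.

0 3 9 5

state after step 1 := [1 3 3 3]
step 2 (fire t3): [4 3 3 2]
step 3 (fire t1): [2 3 5 4]
step 4 (fire t1): [0 3 7 6]
step 5 (fire t2): [0 3 9 5]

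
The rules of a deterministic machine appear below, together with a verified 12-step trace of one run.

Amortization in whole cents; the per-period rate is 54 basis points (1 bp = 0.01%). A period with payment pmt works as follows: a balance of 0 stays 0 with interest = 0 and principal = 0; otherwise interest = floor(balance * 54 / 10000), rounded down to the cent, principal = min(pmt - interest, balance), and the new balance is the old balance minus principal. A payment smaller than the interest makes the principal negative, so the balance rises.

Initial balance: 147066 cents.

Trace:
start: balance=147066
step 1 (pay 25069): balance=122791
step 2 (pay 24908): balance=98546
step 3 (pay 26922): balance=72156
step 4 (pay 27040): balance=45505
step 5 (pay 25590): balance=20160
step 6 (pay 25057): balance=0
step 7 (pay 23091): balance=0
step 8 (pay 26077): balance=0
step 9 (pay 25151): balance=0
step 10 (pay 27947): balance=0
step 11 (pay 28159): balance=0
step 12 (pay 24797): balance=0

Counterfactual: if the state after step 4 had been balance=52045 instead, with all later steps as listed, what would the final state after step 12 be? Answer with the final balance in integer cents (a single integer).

0

state after step 4 := balance=52045
step 5 (pay 25590): balance=26736
step 6 (pay 25057): balance=1823
step 7 (pay 23091): balance=0
step 8 (pay 26077): balance=0
step 9 (pay 25151): balance=0
step 10 (pay 27947): balance=0
step 11 (pay 28159): balance=0
step 12 (pay 24797): balance=0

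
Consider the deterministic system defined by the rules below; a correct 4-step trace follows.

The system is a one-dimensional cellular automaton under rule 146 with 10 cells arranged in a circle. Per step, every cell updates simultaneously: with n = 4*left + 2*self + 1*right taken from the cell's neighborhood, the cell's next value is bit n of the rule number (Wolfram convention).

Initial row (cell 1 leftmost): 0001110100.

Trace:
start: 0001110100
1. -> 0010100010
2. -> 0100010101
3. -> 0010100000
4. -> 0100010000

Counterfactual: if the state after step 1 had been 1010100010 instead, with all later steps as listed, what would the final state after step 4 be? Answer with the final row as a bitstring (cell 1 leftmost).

state after step 1 := 1010100010
2. -> 0000010100
3. -> 0000100010
4. -> 0001010101

0001010101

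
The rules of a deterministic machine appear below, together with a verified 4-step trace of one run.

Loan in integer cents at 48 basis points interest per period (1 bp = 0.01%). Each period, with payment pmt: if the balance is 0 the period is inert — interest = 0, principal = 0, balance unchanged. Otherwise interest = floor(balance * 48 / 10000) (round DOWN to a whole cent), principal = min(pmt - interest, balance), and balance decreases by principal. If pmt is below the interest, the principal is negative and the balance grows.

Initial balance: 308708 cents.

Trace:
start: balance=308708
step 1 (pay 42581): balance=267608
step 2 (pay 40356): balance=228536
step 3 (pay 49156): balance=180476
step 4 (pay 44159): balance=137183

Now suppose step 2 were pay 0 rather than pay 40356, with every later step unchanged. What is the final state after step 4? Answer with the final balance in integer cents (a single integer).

177927

(re-executing from step 2 with the substitution; state before step 2: balance=267608)
step 2 (pay 0): balance=268892
step 3 (pay 49156): balance=221026
step 4 (pay 44159): balance=177927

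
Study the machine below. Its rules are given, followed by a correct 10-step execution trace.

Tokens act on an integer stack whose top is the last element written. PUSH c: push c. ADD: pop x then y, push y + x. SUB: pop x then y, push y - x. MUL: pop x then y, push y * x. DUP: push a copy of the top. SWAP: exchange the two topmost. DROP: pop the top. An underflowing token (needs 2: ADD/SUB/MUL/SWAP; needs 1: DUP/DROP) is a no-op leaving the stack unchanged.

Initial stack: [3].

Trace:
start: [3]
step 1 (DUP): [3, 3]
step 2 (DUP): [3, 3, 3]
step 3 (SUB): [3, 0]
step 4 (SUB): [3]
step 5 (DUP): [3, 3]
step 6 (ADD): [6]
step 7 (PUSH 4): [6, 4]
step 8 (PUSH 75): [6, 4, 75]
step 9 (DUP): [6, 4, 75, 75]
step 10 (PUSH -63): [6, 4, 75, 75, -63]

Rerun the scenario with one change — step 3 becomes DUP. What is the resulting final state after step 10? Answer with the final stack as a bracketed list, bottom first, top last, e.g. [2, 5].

(re-executing from step 3 with the substitution; state before step 3: [3, 3, 3])
step 3 (DUP): [3, 3, 3, 3]
step 4 (SUB): [3, 3, 0]
step 5 (DUP): [3, 3, 0, 0]
step 6 (ADD): [3, 3, 0]
step 7 (PUSH 4): [3, 3, 0, 4]
step 8 (PUSH 75): [3, 3, 0, 4, 75]
step 9 (DUP): [3, 3, 0, 4, 75, 75]
step 10 (PUSH -63): [3, 3, 0, 4, 75, 75, -63]

[3, 3, 0, 4, 75, 75, -63]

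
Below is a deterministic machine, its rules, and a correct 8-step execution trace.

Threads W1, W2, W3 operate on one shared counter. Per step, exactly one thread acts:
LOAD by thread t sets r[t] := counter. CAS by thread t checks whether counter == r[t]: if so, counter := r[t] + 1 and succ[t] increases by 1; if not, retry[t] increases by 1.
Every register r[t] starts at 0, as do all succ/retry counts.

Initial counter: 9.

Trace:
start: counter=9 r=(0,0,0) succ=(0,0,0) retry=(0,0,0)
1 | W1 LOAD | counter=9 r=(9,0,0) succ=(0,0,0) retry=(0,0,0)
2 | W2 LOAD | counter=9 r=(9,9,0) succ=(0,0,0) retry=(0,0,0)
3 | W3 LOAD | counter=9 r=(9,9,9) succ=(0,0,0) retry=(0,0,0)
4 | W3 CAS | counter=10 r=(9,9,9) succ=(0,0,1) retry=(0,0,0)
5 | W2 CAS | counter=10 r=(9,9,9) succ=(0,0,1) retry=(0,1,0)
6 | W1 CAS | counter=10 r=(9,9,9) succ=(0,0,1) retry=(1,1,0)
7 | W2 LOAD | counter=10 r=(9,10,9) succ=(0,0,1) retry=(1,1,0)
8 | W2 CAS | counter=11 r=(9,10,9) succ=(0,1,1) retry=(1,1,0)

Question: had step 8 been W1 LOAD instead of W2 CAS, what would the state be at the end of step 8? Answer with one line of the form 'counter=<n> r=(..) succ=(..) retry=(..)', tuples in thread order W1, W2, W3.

(re-executing from step 8 with the substitution; state before step 8: counter=10 r=(9,10,9) succ=(0,0,1) retry=(1,1,0))
8 | W1 LOAD | counter=10 r=(10,10,9) succ=(0,0,1) retry=(1,1,0)

counter=10 r=(10,10,9) succ=(0,0,1) retry=(1,1,0)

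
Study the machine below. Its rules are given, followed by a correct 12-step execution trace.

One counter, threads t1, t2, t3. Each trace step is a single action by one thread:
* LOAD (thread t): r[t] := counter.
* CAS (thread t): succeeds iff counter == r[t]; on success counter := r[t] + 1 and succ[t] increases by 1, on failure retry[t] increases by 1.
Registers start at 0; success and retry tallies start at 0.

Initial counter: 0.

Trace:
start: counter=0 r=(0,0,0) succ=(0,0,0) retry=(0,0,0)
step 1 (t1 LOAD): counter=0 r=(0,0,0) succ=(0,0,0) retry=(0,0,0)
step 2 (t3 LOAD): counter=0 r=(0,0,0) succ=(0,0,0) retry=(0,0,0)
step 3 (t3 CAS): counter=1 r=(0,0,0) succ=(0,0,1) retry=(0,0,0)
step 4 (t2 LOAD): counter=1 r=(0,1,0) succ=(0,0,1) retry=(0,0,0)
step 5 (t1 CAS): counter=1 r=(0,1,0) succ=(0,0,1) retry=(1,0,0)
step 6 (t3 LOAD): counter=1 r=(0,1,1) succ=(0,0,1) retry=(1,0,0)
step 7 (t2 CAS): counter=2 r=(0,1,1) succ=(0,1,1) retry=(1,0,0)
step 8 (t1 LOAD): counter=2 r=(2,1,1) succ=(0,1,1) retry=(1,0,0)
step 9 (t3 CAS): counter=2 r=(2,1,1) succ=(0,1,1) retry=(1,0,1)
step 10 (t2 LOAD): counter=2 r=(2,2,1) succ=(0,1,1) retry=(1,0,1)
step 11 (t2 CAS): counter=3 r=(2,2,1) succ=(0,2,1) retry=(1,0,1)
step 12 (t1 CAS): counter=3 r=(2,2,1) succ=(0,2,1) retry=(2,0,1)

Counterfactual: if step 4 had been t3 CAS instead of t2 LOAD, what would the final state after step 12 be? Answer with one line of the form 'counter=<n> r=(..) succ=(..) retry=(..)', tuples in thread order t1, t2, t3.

(re-executing from step 4 with the substitution; state before step 4: counter=1 r=(0,0,0) succ=(0,0,1) retry=(0,0,0))
step 4 (t3 CAS): counter=1 r=(0,0,0) succ=(0,0,1) retry=(0,0,1)
step 5 (t1 CAS): counter=1 r=(0,0,0) succ=(0,0,1) retry=(1,0,1)
step 6 (t3 LOAD): counter=1 r=(0,0,1) succ=(0,0,1) retry=(1,0,1)
step 7 (t2 CAS): counter=1 r=(0,0,1) succ=(0,0,1) retry=(1,1,1)
step 8 (t1 LOAD): counter=1 r=(1,0,1) succ=(0,0,1) retry=(1,1,1)
step 9 (t3 CAS): counter=2 r=(1,0,1) succ=(0,0,2) retry=(1,1,1)
step 10 (t2 LOAD): counter=2 r=(1,2,1) succ=(0,0,2) retry=(1,1,1)
step 11 (t2 CAS): counter=3 r=(1,2,1) succ=(0,1,2) retry=(1,1,1)
step 12 (t1 CAS): counter=3 r=(1,2,1) succ=(0,1,2) retry=(2,1,1)

counter=3 r=(1,2,1) succ=(0,1,2) retry=(2,1,1)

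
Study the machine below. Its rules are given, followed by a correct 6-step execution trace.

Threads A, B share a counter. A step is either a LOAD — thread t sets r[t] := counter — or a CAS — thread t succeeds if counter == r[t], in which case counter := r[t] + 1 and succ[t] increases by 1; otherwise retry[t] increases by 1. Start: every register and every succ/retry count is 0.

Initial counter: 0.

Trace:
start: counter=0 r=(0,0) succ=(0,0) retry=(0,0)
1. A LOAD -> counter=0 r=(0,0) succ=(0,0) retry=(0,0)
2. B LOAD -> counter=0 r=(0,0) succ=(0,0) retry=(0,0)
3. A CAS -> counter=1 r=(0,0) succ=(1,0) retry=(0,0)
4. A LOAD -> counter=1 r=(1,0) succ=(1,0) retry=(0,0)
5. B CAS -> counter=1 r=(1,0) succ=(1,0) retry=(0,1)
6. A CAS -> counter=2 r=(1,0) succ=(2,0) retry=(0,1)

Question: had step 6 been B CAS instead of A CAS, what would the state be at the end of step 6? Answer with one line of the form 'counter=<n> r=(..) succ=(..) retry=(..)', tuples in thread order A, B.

counter=1 r=(1,0) succ=(1,0) retry=(0,2)

(re-executing from step 6 with the substitution; state before step 6: counter=1 r=(1,0) succ=(1,0) retry=(0,1))
6. B CAS -> counter=1 r=(1,0) succ=(1,0) retry=(0,2)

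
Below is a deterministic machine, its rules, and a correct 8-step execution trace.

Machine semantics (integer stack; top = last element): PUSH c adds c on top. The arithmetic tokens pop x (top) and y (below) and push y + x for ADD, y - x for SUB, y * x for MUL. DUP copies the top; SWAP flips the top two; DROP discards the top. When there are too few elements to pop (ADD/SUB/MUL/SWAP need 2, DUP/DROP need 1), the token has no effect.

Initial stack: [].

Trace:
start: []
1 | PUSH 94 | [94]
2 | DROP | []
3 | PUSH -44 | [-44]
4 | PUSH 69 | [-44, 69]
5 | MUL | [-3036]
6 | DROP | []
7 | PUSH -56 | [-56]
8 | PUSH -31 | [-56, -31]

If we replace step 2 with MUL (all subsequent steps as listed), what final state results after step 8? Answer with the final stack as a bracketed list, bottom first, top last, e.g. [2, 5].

[94, -56, -31]

(re-executing from step 2 with the substitution; state before step 2: [94])
2 | MUL | [94]
3 | PUSH -44 | [94, -44]
4 | PUSH 69 | [94, -44, 69]
5 | MUL | [94, -3036]
6 | DROP | [94]
7 | PUSH -56 | [94, -56]
8 | PUSH -31 | [94, -56, -31]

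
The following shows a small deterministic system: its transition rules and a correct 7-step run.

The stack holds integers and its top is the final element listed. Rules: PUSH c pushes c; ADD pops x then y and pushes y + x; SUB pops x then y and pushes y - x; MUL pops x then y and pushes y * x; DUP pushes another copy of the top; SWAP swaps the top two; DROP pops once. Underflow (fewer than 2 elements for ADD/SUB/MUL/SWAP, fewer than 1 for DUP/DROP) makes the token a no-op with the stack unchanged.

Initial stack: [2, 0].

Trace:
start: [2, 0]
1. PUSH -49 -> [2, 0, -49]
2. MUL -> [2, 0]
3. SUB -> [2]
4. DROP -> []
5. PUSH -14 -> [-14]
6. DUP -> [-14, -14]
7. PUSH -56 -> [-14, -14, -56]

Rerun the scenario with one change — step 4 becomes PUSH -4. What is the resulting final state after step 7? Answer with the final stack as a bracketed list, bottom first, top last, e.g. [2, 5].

(re-executing from step 4 with the substitution; state before step 4: [2])
4. PUSH -4 -> [2, -4]
5. PUSH -14 -> [2, -4, -14]
6. DUP -> [2, -4, -14, -14]
7. PUSH -56 -> [2, -4, -14, -14, -56]

[2, -4, -14, -14, -56]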